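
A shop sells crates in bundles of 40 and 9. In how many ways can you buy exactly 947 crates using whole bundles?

3

Need nonnegative integers with 40j + 9k = 947.
gcd(40, 9) = 1, and 40·(-2) + 9·(9) = 1.
So (j₀, k₀) = (-1894, 8523); general j = -1894 + 9t, k = 8523 - 40t.
j ≥ 0 ⇒ t ≥ 211; k ≥ 0 ⇒ t ≤ 213. That's 3 values of t.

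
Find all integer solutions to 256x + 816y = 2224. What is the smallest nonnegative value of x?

gcd(816, 256) = 16  (816 = 3×256 + 48, 256 = 5×48 + 16, 48 = 3×16).
16 divides 2224, so solutions exist.
Back-substituting, 256×(16) + 816×(-5) = 16.
Scale by 2224/16 = 139: (x₀, y₀) = (2224, -695).
General solution: x = 2224 + 51t, y = -695 - 16t for integer t.
x ≥ 0: smallest is 2224 mod 51 = 31 (at t = -43), with y = -7.

31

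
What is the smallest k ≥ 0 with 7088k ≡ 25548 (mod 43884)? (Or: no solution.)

5421

gcd(43884, 7088) = 4  (43884 = 6·7088 + 1356, 7088 = 5·1356 + 308, 1356 = 4·308 + 124, 308 = 2·124 + 60, 124 = 2·60 + 4, 60 = 15·4).
4 divides 25548, so solutions exist.
Back-substituting, 7088·(-712) + 43884·(115) = 4.
So 7088·(-712) ≡ 4 (mod 43884); multiply by 6387: k ≡ -4547544 (mod 10971).
Smallest nonnegative: k = -4547544 mod 10971 = 5421.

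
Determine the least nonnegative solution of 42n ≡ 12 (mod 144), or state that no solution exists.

14

gcd(144, 42) = 6.
6 divides 12, so solutions exist.
By Bézout, 42×(7) + 144×(-2) = 6.
So 42×(7) ≡ 6 (mod 144); multiply by 2: n ≡ 14 (mod 24).
Smallest nonnegative: n = 14 mod 24 = 14.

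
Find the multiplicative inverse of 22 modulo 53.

41

gcd(53, 22):
  53 = 2*22 + 9
  22 = 2*9 + 4
  9 = 2*4 + 1
  4 = 4*1
so gcd(53, 22) = 1.
Back-substitute for Bézout coefficients:
  1 = 9 - 2*4
  ... = 22*(-12) + 53*(5)
So 22*-12 ≡ 1 (mod 53), and -12 mod 53 = 41.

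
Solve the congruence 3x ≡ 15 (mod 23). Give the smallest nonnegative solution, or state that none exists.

5

gcd(23, 3) = 1.
1 divides 15, so solutions exist.
By Bézout, 3×(8) + 23×(-1) = 1.
So 3×(8) ≡ 1 (mod 23); multiply by 15: x ≡ 120 (mod 23).
Smallest nonnegative: x = 120 mod 23 = 5.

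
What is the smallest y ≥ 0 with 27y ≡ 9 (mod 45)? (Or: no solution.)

gcd(45, 27) = 9.
9 divides 9, so solutions exist.
By Bézout, 27*(2) + 45*(-1) = 9.
So 27*(2) ≡ 9 (mod 45); multiply by 1: y ≡ 2 (mod 5).
Smallest nonnegative: y = 2 mod 5 = 2.

2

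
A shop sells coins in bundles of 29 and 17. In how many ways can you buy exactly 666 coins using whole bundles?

1

Need nonnegative integers with 29j + 17k = 666.
gcd(29, 17) = 1, and 29·(-7) + 17·(12) = 1.
So (j₀, k₀) = (-4662, 7992); general j = -4662 + 17t, k = 7992 - 29t.
j ≥ 0 ⇒ t ≥ 275; k ≥ 0 ⇒ t ≤ 275. That's 1 value of t.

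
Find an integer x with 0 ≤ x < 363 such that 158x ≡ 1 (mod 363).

gcd(363, 158):
  363 = 2·158 + 47
  158 = 3·47 + 17
  47 = 2·17 + 13
  17 = 1·13 + 4
  13 = 3·4 + 1
  4 = 4·1
so gcd(363, 158) = 1.
Back-substitute for Bézout coefficients:
  1 = 13 - 3·4
  ... = 158·(-85) + 363·(37)
So 158·-85 ≡ 1 (mod 363), and -85 mod 363 = 278.

278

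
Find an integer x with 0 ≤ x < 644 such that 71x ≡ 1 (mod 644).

gcd(644, 71) = 1  (644 = 9·71 + 5, 71 = 14·5 + 1, 5 = 5·1).
Back-substituting, 71·(127) + 644·(-14) = 1.
So 71·127 ≡ 1 (mod 644), and 127 mod 644 = 127.

127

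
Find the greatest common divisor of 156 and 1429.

1

gcd(1429, 156):
  1429 = 9*156 + 25
  156 = 6*25 + 6
  25 = 4*6 + 1
  6 = 6*1
so gcd(1429, 156) = 1.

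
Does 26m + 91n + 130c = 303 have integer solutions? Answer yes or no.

no

gcd(91, 26) = 13  (91 = 3×26 + 13, 26 = 2×13).
gcd(13, 130) = 13.
13 does not divide 303 (remainder 4), so no integer solutions.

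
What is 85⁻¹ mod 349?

271

gcd(349, 85):
  349 = 4×85 + 9
  85 = 9×9 + 4
  9 = 2×4 + 1
  4 = 4×1
so gcd(349, 85) = 1.
Back-substitute for Bézout coefficients:
  1 = 9 - 2×4
  ... = 85×(-78) + 349×(19)
So 85×-78 ≡ 1 (mod 349), and -78 mod 349 = 271.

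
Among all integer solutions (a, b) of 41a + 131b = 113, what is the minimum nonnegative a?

105

gcd(131, 41) = 1.
1 divides 113, so solutions exist.
By Bézout, 41·(16) + 131·(-5) = 1.
Scale by 113/1 = 113: (a₀, b₀) = (1808, -565).
General solution: a = 1808 + 131t, b = -565 - 41t for integer t.
a ≥ 0: smallest is 1808 mod 131 = 105 (at t = -13), with b = -32.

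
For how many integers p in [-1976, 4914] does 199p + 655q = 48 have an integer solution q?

10

gcd(655, 199):
  655 = 3·199 + 58
  199 = 3·58 + 25
  58 = 2·25 + 8
  25 = 3·8 + 1
  8 = 8·1
so gcd(655, 199) = 1.
Back-substitute for Bézout coefficients:
  1 = 25 - 3·8
  ... = 199·(79) + 655·(-24)
Scale by 48: particular solution (3792, -1152); reduce p mod 655: (517, -157).
General solution: p = 517 + 655t, q = -157 - 199t for integer t.
-1976 ≤ 517 + 655t ≤ 4914 gives t ∈ [-3, 6], which is 10 values.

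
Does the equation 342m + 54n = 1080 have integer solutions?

yes

gcd(342, 54) = 18  (342 = 6*54 + 18, 54 = 3*18).
18 divides 1080, so integer solutions exist.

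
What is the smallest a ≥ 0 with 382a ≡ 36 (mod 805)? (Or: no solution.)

gcd(805, 382) = 1.
1 divides 36, so solutions exist.
By Bézout, 382·(373) + 805·(-177) = 1.
So 382·(373) ≡ 1 (mod 805); multiply by 36: a ≡ 13428 (mod 805).
Smallest nonnegative: a = 13428 mod 805 = 548.

548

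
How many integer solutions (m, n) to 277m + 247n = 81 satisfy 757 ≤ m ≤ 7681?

gcd(277, 247):
  277 = 1·247 + 30
  247 = 8·30 + 7
  30 = 4·7 + 2
  7 = 3·2 + 1
  2 = 2·1
so gcd(277, 247) = 1.
Back-substitute for Bézout coefficients:
  1 = 7 - 3·2
  ... = 277·(-107) + 247·(120)
Scale by 81: particular solution (-8667, 9720); reduce m mod 247: (225, -252).
General solution: m = 225 + 247t, n = -252 - 277t for integer t.
757 ≤ 225 + 247t ≤ 7681 gives t ∈ [3, 30], which is 28 values.

28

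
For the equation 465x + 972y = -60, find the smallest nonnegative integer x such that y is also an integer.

gcd(972, 465):
  972 = 2*465 + 42
  465 = 11*42 + 3
  42 = 14*3
so gcd(972, 465) = 3.
3 divides -60, so solutions exist.
Back-substitute for Bézout coefficients:
  3 = 465 - 11*42
  ... = 465*(23) + 972*(-11)
Scale by -60/3 = -20: (x₀, y₀) = (-460, 220).
General solution: x = -460 + 324t, y = 220 - 155t for integer t.
x ≥ 0: smallest is -460 mod 324 = 188 (at t = 2), with y = -90.

188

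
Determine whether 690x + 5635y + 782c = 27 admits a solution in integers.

no

gcd(5635, 690) = 115.
gcd(115, 782) = 23.
23 does not divide 27 (remainder 4), so no integer solutions.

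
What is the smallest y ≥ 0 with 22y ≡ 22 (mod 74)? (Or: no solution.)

gcd(74, 22):
  74 = 3·22 + 8
  22 = 2·8 + 6
  8 = 1·6 + 2
  6 = 3·2
so gcd(74, 22) = 2.
2 divides 22, so solutions exist.
Back-substitute for Bézout coefficients:
  2 = 8 - 1·6
  ... = 22·(-10) + 74·(3)
So 22·(-10) ≡ 2 (mod 74); multiply by 11: y ≡ -110 (mod 37).
Smallest nonnegative: y = -110 mod 37 = 1.

1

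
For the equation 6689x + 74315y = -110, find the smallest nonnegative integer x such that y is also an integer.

34130

gcd(74315, 6689):
  74315 = 11×6689 + 736
  6689 = 9×736 + 65
  736 = 11×65 + 21
  65 = 3×21 + 2
  21 = 10×2 + 1
  2 = 2×1
so gcd(74315, 6689) = 1.
1 divides -110, so solutions exist.
Back-substitute for Bézout coefficients:
  1 = 21 - 10×2
  ... = 6689×(-35441) + 74315×(3190)
Scale by -110/1 = -110: (x₀, y₀) = (3898510, -350900).
General solution: x = 3898510 + 74315t, y = -350900 - 6689t for integer t.
x ≥ 0: smallest is 3898510 mod 74315 = 34130 (at t = -52), with y = -3072.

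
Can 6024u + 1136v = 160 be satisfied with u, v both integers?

gcd(6024, 1136) = 8  (6024 = 5*1136 + 344, 1136 = 3*344 + 104, 344 = 3*104 + 32, 104 = 3*32 + 8, 32 = 4*8).
8 divides 160, so integer solutions exist.

yes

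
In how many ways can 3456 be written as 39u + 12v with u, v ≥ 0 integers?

gcd(39, 12) = 3  (39 = 3·12 + 3, 12 = 4·3).
Back-substituting, 39·(1) + 12·(-3) = 3.
Scale by 1152: one solution is (1152, -3456). Reduce u mod 4: (0, 288).
General: u = 0 + 4t, v = 288 - 13t.
u ≥ 0 ⇒ t ≥ 0; v ≥ 0 ⇒ t ≤ 22. So t ∈ [0, 22]: 23 solutions.

23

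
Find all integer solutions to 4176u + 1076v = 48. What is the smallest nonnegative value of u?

gcd(4176, 1076) = 4  (4176 = 3·1076 + 948, 1076 = 1·948 + 128, 948 = 7·128 + 52, 128 = 2·52 + 24, 52 = 2·24 + 4, 24 = 6·4).
4 divides 48, so solutions exist.
Back-substituting, 4176·(42) + 1076·(-163) = 4.
Scale by 48/4 = 12: (u₀, v₀) = (504, -1956).
General solution: u = 504 + 269t, v = -1956 - 1044t for integer t.
u ≥ 0: smallest is 504 mod 269 = 235 (at t = -1), with v = -912.

235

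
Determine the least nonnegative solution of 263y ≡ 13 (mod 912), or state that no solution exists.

59

gcd(912, 263) = 1.
1 divides 13, so solutions exist.
By Bézout, 263*(215) + 912*(-62) = 1.
So 263*(215) ≡ 1 (mod 912); multiply by 13: y ≡ 2795 (mod 912).
Smallest nonnegative: y = 2795 mod 912 = 59.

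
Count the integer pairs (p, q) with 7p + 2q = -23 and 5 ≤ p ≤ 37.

17

gcd(7, 2):
  7 = 3·2 + 1
  2 = 2·1
so gcd(7, 2) = 1.
Back-substitute for Bézout coefficients:
  1 = 7 - 3·2
  ... = 7·(1) + 2·(-3)
Scale by -23: particular solution (-23, 69); reduce p mod 2: (1, -15).
General solution: p = 1 + 2t, q = -15 - 7t for integer t.
5 ≤ 1 + 2t ≤ 37 gives t ∈ [2, 18], which is 17 values.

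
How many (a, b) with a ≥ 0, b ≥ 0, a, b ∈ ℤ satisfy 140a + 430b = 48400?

gcd(430, 140) = 10.
By Bézout, 140*(-3) + 430*(1) = 10.
One solution: (14, 108).
General: a = 14 + 43t, b = 108 - 14t.
a ≥ 0 ⇒ t ≥ 0; b ≥ 0 ⇒ t ≤ 7. So t ∈ [0, 7]: 8 solutions.

8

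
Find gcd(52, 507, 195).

gcd(507, 52) = 13  (507 = 9·52 + 39, 52 = 1·39 + 13, 39 = 3·13).
gcd(13, 195) = 13.

13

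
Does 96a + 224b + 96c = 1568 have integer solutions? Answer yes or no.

yes

gcd(224, 96) = 32  (224 = 2×96 + 32, 96 = 3×32).
gcd(32, 96) = 32.
32 divides 1568, so integer solutions exist.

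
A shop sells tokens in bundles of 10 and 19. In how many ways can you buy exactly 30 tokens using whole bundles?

1

Need nonnegative integers with 10j + 19k = 30.
gcd(10, 19) = 1, and 10·(2) + 19·(-1) = 1.
So (j₀, k₀) = (60, -30); general j = 60 + 19t, k = -30 - 10t.
j ≥ 0 ⇒ t ≥ -3; k ≥ 0 ⇒ t ≤ -3. That's 1 value of t.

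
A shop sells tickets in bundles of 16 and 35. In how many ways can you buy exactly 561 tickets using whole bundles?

1

Need nonnegative integers with 16j + 35k = 561.
gcd(16, 35) = 1, and 16·(11) + 35·(-5) = 1.
So (j₀, k₀) = (6171, -2805); general j = 6171 + 35t, k = -2805 - 16t.
j ≥ 0 ⇒ t ≥ -176; k ≥ 0 ⇒ t ≤ -176. That's 1 value of t.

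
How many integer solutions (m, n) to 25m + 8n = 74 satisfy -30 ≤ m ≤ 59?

12

gcd(25, 8) = 1  (25 = 3·8 + 1, 8 = 8·1).
Back-substituting, 25·(1) + 8·(-3) = 1.
Scale by 74: particular solution (74, -222); reduce m mod 8: (2, 3).
General solution: m = 2 + 8t, n = 3 - 25t for integer t.
-30 ≤ 2 + 8t ≤ 59 gives t ∈ [-4, 7], which is 12 values.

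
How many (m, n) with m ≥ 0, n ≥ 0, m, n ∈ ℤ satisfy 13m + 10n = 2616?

20

gcd(13, 10) = 1.
By Bézout, 13*(-3) + 10*(4) = 1.
One solution: (2, 259).
General: m = 2 + 10t, n = 259 - 13t.
m ≥ 0 ⇒ t ≥ 0; n ≥ 0 ⇒ t ≤ 19. So t ∈ [0, 19]: 20 solutions.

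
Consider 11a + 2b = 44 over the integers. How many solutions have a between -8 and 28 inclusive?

gcd(11, 2):
  11 = 5·2 + 1
  2 = 2·1
so gcd(11, 2) = 1.
Back-substitute for Bézout coefficients:
  1 = 11 - 5·2
  ... = 11·(1) + 2·(-5)
Scale by 44: particular solution (44, -220); reduce a mod 2: (0, 22).
General solution: a = 0 + 2t, b = 22 - 11t for integer t.
-8 ≤ 0 + 2t ≤ 28 gives t ∈ [-4, 14], which is 19 values.

19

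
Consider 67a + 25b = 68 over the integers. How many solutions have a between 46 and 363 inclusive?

gcd(67, 25):
  67 = 2×25 + 17
  25 = 1×17 + 8
  17 = 2×8 + 1
  8 = 8×1
so gcd(67, 25) = 1.
Back-substitute for Bézout coefficients:
  1 = 17 - 2×8
  ... = 67×(3) + 25×(-8)
Scale by 68: particular solution (204, -544); reduce a mod 25: (4, -8).
General solution: a = 4 + 25t, b = -8 - 67t for integer t.
46 ≤ 4 + 25t ≤ 363 gives t ∈ [2, 14], which is 13 values.

13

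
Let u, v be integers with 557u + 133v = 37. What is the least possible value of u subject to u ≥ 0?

60

gcd(557, 133) = 1.
1 divides 37, so solutions exist.
By Bézout, 557·(16) + 133·(-67) = 1.
Scale by 37/1 = 37: (u₀, v₀) = (592, -2479).
General solution: u = 592 + 133t, v = -2479 - 557t for integer t.
u ≥ 0: smallest is 592 mod 133 = 60 (at t = -4), with v = -251.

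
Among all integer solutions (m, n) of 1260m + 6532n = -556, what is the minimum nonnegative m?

gcd(6532, 1260):
  6532 = 5·1260 + 232
  1260 = 5·232 + 100
  232 = 2·100 + 32
  100 = 3·32 + 4
  32 = 8·4
so gcd(6532, 1260) = 4.
4 divides -556, so solutions exist.
Back-substitute for Bézout coefficients:
  4 = 100 - 3·32
  ... = 1260·(197) + 6532·(-38)
Scale by -556/4 = -139: (m₀, n₀) = (-27383, 5282).
General solution: m = -27383 + 1633t, n = 5282 - 315t for integer t.
m ≥ 0: smallest is -27383 mod 1633 = 378 (at t = 17), with n = -73.

378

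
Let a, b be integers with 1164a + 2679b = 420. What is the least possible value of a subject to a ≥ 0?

654

gcd(2679, 1164) = 3.
3 divides 420, so solutions exist.
By Bézout, 1164·(145) + 2679·(-63) = 3.
Scale by 420/3 = 140: (a₀, b₀) = (20300, -8820).
General solution: a = 20300 + 893t, b = -8820 - 388t for integer t.
a ≥ 0: smallest is 20300 mod 893 = 654 (at t = -22), with b = -284.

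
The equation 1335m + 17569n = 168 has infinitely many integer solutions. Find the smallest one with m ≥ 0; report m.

gcd(17569, 1335) = 1  (17569 = 13*1335 + 214, 1335 = 6*214 + 51, 214 = 4*51 + 10, 51 = 5*10 + 1, 10 = 10*1).
1 divides 168, so solutions exist.
Back-substituting, 1335*(1724) + 17569*(-131) = 1.
Scale by 168/1 = 168: (m₀, n₀) = (289632, -22008).
General solution: m = 289632 + 17569t, n = -22008 - 1335t for integer t.
m ≥ 0: smallest is 289632 mod 17569 = 8528 (at t = -16), with n = -648.

8528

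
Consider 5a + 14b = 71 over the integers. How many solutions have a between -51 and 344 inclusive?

28

gcd(14, 5):
  14 = 2×5 + 4
  5 = 1×4 + 1
  4 = 4×1
so gcd(14, 5) = 1.
Back-substitute for Bézout coefficients:
  1 = 5 - 1×4
  ... = 5×(3) + 14×(-1)
Scale by 71: particular solution (213, -71); reduce a mod 14: (3, 4).
General solution: a = 3 + 14t, b = 4 - 5t for integer t.
-51 ≤ 3 + 14t ≤ 344 gives t ∈ [-3, 24], which is 28 values.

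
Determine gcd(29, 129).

gcd(129, 29) = 1  (129 = 4·29 + 13, 29 = 2·13 + 3, 13 = 4·3 + 1, 3 = 3·1).

1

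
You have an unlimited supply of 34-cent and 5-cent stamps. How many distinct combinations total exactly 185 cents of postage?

Need nonnegative integers with 34j + 5k = 185.
gcd(34, 5) = 1, and 34·(-1) + 5·(7) = 1.
So (j₀, k₀) = (-185, 1295); general j = -185 + 5t, k = 1295 - 34t.
j ≥ 0 ⇒ t ≥ 37; k ≥ 0 ⇒ t ≤ 38. That's 2 values of t.

2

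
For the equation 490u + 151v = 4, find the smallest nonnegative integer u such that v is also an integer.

gcd(490, 151) = 1  (490 = 3·151 + 37, 151 = 4·37 + 3, 37 = 12·3 + 1, 3 = 3·1).
1 divides 4, so solutions exist.
Back-substituting, 490·(49) + 151·(-159) = 1.
Scale by 4/1 = 4: (u₀, v₀) = (196, -636).
General solution: u = 196 + 151t, v = -636 - 490t for integer t.
u ≥ 0: smallest is 196 mod 151 = 45 (at t = -1), with v = -146.

45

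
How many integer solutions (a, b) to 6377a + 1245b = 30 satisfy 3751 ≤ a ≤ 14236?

gcd(6377, 1245) = 1  (6377 = 5*1245 + 152, 1245 = 8*152 + 29, 152 = 5*29 + 7, 29 = 4*7 + 1, 7 = 7*1).
Back-substituting, 6377*(-172) + 1245*(881) = 1.
Scale by 30: particular solution (-5160, 26430); reduce a mod 1245: (1065, -5455).
General solution: a = 1065 + 1245t, b = -5455 - 6377t for integer t.
3751 ≤ 1065 + 1245t ≤ 14236 gives t ∈ [3, 10], which is 8 values.

8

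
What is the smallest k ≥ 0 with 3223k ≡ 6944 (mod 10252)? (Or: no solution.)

gcd(10252, 3223):
  10252 = 3×3223 + 583
  3223 = 5×583 + 308
  583 = 1×308 + 275
  308 = 1×275 + 33
  275 = 8×33 + 11
  33 = 3×11
so gcd(10252, 3223) = 11.
11 does not divide 6944, so the congruence has no solution.

no solution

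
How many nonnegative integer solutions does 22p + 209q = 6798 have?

17

gcd(209, 22):
  209 = 9×22 + 11
  22 = 2×11
so gcd(209, 22) = 11.
Back-substitute for Bézout coefficients:
  11 = 209 - 9×22
  ... = 22×(-9) + 209×(1)
Scale by 618: one solution is (-5562, 618). Reduce p mod 19: (5, 32).
General: p = 5 + 19t, q = 32 - 2t.
p ≥ 0 ⇒ t ≥ 0; q ≥ 0 ⇒ t ≤ 16. So t ∈ [0, 16]: 17 solutions.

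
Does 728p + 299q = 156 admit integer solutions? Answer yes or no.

yes

gcd(728, 299) = 13.
13 divides 156, so integer solutions exist.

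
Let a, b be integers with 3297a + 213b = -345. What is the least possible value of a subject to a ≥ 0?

53

gcd(3297, 213):
  3297 = 15×213 + 102
  213 = 2×102 + 9
  102 = 11×9 + 3
  9 = 3×3
so gcd(3297, 213) = 3.
3 divides -345, so solutions exist.
Back-substitute for Bézout coefficients:
  3 = 102 - 11×9
  ... = 3297×(23) + 213×(-356)
Scale by -345/3 = -115: (a₀, b₀) = (-2645, 40940).
General solution: a = -2645 + 71t, b = 40940 - 1099t for integer t.
a ≥ 0: smallest is -2645 mod 71 = 53 (at t = 38), with b = -822.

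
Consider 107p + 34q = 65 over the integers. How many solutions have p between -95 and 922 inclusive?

30

gcd(107, 34) = 1.
By Bézout, 107×(7) + 34×(-22) = 1.
Particular solution: (13, -39).
General solution: p = 13 + 34t, q = -39 - 107t for integer t.
-95 ≤ 13 + 34t ≤ 922 gives t ∈ [-3, 26], which is 30 values.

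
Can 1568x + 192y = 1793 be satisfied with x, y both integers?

no

gcd(1568, 192) = 32  (1568 = 8*192 + 32, 192 = 6*32).
32 does not divide 1793 (remainder 1), so no integer solutions.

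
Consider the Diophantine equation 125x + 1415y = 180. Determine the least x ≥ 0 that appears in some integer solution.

92

gcd(1415, 125) = 5  (1415 = 11*125 + 40, 125 = 3*40 + 5, 40 = 8*5).
5 divides 180, so solutions exist.
Back-substituting, 125*(34) + 1415*(-3) = 5.
Scale by 180/5 = 36: (x₀, y₀) = (1224, -108).
General solution: x = 1224 + 283t, y = -108 - 25t for integer t.
x ≥ 0: smallest is 1224 mod 283 = 92 (at t = -4), with y = -8.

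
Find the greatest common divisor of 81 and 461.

1

gcd(461, 81):
  461 = 5×81 + 56
  81 = 1×56 + 25
  56 = 2×25 + 6
  25 = 4×6 + 1
  6 = 6×1
so gcd(461, 81) = 1.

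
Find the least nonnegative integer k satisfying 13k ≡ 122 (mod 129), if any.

59

gcd(129, 13) = 1  (129 = 9*13 + 12, 13 = 1*12 + 1, 12 = 12*1).
1 divides 122, so solutions exist.
Back-substituting, 13*(10) + 129*(-1) = 1.
So 13*(10) ≡ 1 (mod 129); multiply by 122: k ≡ 1220 (mod 129).
Smallest nonnegative: k = 1220 mod 129 = 59.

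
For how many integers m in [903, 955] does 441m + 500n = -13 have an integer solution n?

1

gcd(500, 441) = 1.
By Bézout, 441×(161) + 500×(-142) = 1.
Particular solution: (407, -359).
General solution: m = 407 + 500t, n = -359 - 441t for integer t.
903 ≤ 407 + 500t ≤ 955 gives t ∈ [1, 1], which is 1 value.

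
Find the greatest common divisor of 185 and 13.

gcd(185, 13):
  185 = 14×13 + 3
  13 = 4×3 + 1
  3 = 3×1
so gcd(185, 13) = 1.

1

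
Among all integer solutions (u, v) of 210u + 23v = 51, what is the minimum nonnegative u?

17

gcd(210, 23) = 1.
1 divides 51, so solutions exist.
By Bézout, 210×(8) + 23×(-73) = 1.
Scale by 51/1 = 51: (u₀, v₀) = (408, -3723).
General solution: u = 408 + 23t, v = -3723 - 210t for integer t.
u ≥ 0: smallest is 408 mod 23 = 17 (at t = -17), with v = -153.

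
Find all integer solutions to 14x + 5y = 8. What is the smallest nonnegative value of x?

gcd(14, 5) = 1  (14 = 2*5 + 4, 5 = 1*4 + 1, 4 = 4*1).
1 divides 8, so solutions exist.
Back-substituting, 14*(-1) + 5*(3) = 1.
Scale by 8/1 = 8: (x₀, y₀) = (-8, 24).
General solution: x = -8 + 5t, y = 24 - 14t for integer t.
x ≥ 0: smallest is -8 mod 5 = 2 (at t = 2), with y = -4.

2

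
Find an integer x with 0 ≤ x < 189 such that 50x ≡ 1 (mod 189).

155

gcd(189, 50):
  189 = 3*50 + 39
  50 = 1*39 + 11
  39 = 3*11 + 6
  11 = 1*6 + 5
  6 = 1*5 + 1
  5 = 5*1
so gcd(189, 50) = 1.
Back-substitute for Bézout coefficients:
  1 = 6 - 1*5
  ... = 50*(-34) + 189*(9)
So 50*-34 ≡ 1 (mod 189), and -34 mod 189 = 155.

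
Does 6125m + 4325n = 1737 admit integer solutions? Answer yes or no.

no

gcd(6125, 4325):
  6125 = 1·4325 + 1800
  4325 = 2·1800 + 725
  1800 = 2·725 + 350
  725 = 2·350 + 25
  350 = 14·25
so gcd(6125, 4325) = 25.
25 does not divide 1737 (remainder 12), so no integer solutions.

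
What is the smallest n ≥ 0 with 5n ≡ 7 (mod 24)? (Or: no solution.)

gcd(24, 5) = 1  (24 = 4×5 + 4, 5 = 1×4 + 1, 4 = 4×1).
1 divides 7, so solutions exist.
Back-substituting, 5×(5) + 24×(-1) = 1.
So 5×(5) ≡ 1 (mod 24); multiply by 7: n ≡ 35 (mod 24).
Smallest nonnegative: n = 35 mod 24 = 11.

11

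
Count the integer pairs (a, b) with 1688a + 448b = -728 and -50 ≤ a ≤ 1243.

gcd(1688, 448) = 8  (1688 = 3·448 + 344, 448 = 1·344 + 104, 344 = 3·104 + 32, 104 = 3·32 + 8, 32 = 4·8).
Back-substituting, 1688·(-13) + 448·(49) = 8.
Scale by -91: particular solution (1183, -4459); reduce a mod 56: (7, -28).
General solution: a = 7 + 56t, b = -28 - 211t for integer t.
-50 ≤ 7 + 56t ≤ 1243 gives t ∈ [-1, 22], which is 24 values.

24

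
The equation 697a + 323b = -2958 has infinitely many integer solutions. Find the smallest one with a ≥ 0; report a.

18

gcd(697, 323):
  697 = 2×323 + 51
  323 = 6×51 + 17
  51 = 3×17
so gcd(697, 323) = 17.
17 divides -2958, so solutions exist.
Back-substitute for Bézout coefficients:
  17 = 323 - 6×51
  ... = 697×(-6) + 323×(13)
Scale by -2958/17 = -174: (a₀, b₀) = (1044, -2262).
General solution: a = 1044 + 19t, b = -2262 - 41t for integer t.
a ≥ 0: smallest is 1044 mod 19 = 18 (at t = -54), with b = -48.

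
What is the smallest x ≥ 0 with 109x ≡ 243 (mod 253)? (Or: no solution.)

gcd(253, 109) = 1  (253 = 2*109 + 35, 109 = 3*35 + 4, 35 = 8*4 + 3, 4 = 1*3 + 1, 3 = 3*1).
1 divides 243, so solutions exist.
Back-substituting, 109*(65) + 253*(-28) = 1.
So 109*(65) ≡ 1 (mod 253); multiply by 243: x ≡ 15795 (mod 253).
Smallest nonnegative: x = 15795 mod 253 = 109.

109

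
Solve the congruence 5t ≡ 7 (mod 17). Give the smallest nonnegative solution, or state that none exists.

gcd(17, 5) = 1  (17 = 3·5 + 2, 5 = 2·2 + 1, 2 = 2·1).
1 divides 7, so solutions exist.
Back-substituting, 5·(7) + 17·(-2) = 1.
So 5·(7) ≡ 1 (mod 17); multiply by 7: t ≡ 49 (mod 17).
Smallest nonnegative: t = 49 mod 17 = 15.

15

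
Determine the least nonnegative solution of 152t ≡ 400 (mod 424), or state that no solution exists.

gcd(424, 152) = 8  (424 = 2·152 + 120, 152 = 1·120 + 32, 120 = 3·32 + 24, 32 = 1·24 + 8, 24 = 3·8).
8 divides 400, so solutions exist.
Back-substituting, 152·(14) + 424·(-5) = 8.
So 152·(14) ≡ 8 (mod 424); multiply by 50: t ≡ 700 (mod 53).
Smallest nonnegative: t = 700 mod 53 = 11.

11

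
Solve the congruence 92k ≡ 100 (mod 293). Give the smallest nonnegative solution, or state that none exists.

103

gcd(293, 92) = 1.
1 divides 100, so solutions exist.
By Bézout, 92*(86) + 293*(-27) = 1.
So 92*(86) ≡ 1 (mod 293); multiply by 100: k ≡ 8600 (mod 293).
Smallest nonnegative: k = 8600 mod 293 = 103.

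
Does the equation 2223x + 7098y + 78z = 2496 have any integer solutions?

yes

gcd(7098, 2223) = 39  (7098 = 3*2223 + 429, 2223 = 5*429 + 78, 429 = 5*78 + 39, 78 = 2*39).
gcd(39, 78) = 39.
39 divides 2496, so integer solutions exist.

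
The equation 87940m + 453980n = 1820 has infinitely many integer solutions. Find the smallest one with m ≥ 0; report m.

6453

gcd(453980, 87940) = 20  (453980 = 5×87940 + 14280, 87940 = 6×14280 + 2260, 14280 = 6×2260 + 720, 2260 = 3×720 + 100, 720 = 7×100 + 20, 100 = 5×20).
20 divides 1820, so solutions exist.
Back-substituting, 87940×(-4419) + 453980×(856) = 20.
Scale by 1820/20 = 91: (m₀, n₀) = (-402129, 77896).
General solution: m = -402129 + 22699t, n = 77896 - 4397t for integer t.
m ≥ 0: smallest is -402129 mod 22699 = 6453 (at t = 18), with n = -1250.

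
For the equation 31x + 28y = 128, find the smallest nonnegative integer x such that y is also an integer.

gcd(31, 28) = 1  (31 = 1×28 + 3, 28 = 9×3 + 1, 3 = 3×1).
1 divides 128, so solutions exist.
Back-substituting, 31×(-9) + 28×(10) = 1.
Scale by 128/1 = 128: (x₀, y₀) = (-1152, 1280).
General solution: x = -1152 + 28t, y = 1280 - 31t for integer t.
x ≥ 0: smallest is -1152 mod 28 = 24 (at t = 42), with y = -22.

24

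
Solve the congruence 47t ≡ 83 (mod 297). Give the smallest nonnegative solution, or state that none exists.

46

gcd(297, 47) = 1.
1 divides 83, so solutions exist.
By Bézout, 47*(-139) + 297*(22) = 1.
So 47*(-139) ≡ 1 (mod 297); multiply by 83: t ≡ -11537 (mod 297).
Smallest nonnegative: t = -11537 mod 297 = 46.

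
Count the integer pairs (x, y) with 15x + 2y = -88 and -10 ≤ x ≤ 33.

gcd(15, 2) = 1  (15 = 7×2 + 1, 2 = 2×1).
Back-substituting, 15×(1) + 2×(-7) = 1.
Scale by -88: particular solution (-88, 616); reduce x mod 2: (0, -44).
General solution: x = 0 + 2t, y = -44 - 15t for integer t.
-10 ≤ 0 + 2t ≤ 33 gives t ∈ [-5, 16], which is 22 values.

22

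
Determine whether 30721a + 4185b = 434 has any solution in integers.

gcd(30721, 4185):
  30721 = 7*4185 + 1426
  4185 = 2*1426 + 1333
  1426 = 1*1333 + 93
  1333 = 14*93 + 31
  93 = 3*31
so gcd(30721, 4185) = 31.
31 divides 434, so integer solutions exist.

yes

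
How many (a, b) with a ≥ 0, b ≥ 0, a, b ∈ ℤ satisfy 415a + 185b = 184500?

gcd(415, 185) = 5  (415 = 2×185 + 45, 185 = 4×45 + 5, 45 = 9×5).
Back-substituting, 415×(-4) + 185×(9) = 5.
Scale by 36900: one solution is (-147600, 332100). Reduce a mod 37: (30, 930).
General: a = 30 + 37t, b = 930 - 83t.
a ≥ 0 ⇒ t ≥ 0; b ≥ 0 ⇒ t ≤ 11. So t ∈ [0, 11]: 12 solutions.

12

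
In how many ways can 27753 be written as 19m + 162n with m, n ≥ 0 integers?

9

gcd(162, 19) = 1  (162 = 8×19 + 10, 19 = 1×10 + 9, 10 = 1×9 + 1, 9 = 9×1).
Back-substituting, 19×(-17) + 162×(2) = 1.
Scale by 27753: one solution is (-471801, 55506). Reduce m mod 162: (105, 159).
General: m = 105 + 162t, n = 159 - 19t.
m ≥ 0 ⇒ t ≥ 0; n ≥ 0 ⇒ t ≤ 8. So t ∈ [0, 8]: 9 solutions.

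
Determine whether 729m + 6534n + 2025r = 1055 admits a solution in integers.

gcd(6534, 729) = 27  (6534 = 8×729 + 702, 729 = 1×702 + 27, 702 = 26×27).
gcd(27, 2025) = 27.
27 does not divide 1055 (remainder 2), so no integer solutions.

no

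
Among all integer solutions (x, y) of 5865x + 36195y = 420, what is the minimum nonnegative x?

gcd(36195, 5865) = 15.
15 divides 420, so solutions exist.
By Bézout, 5865×(216) + 36195×(-35) = 15.
Scale by 420/15 = 28: (x₀, y₀) = (6048, -980).
General solution: x = 6048 + 2413t, y = -980 - 391t for integer t.
x ≥ 0: smallest is 6048 mod 2413 = 1222 (at t = -2), with y = -198.

1222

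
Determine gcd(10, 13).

1

gcd(13, 10) = 1  (13 = 1*10 + 3, 10 = 3*3 + 1, 3 = 3*1).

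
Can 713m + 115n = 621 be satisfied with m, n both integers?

yes

gcd(713, 115) = 23  (713 = 6·115 + 23, 115 = 5·23).
23 divides 621, so integer solutions exist.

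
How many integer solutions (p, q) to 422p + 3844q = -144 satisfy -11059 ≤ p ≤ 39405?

gcd(3844, 422) = 2.
By Bézout, 422*(501) + 3844*(-55) = 2.
Particular solution: (446, -49).
General solution: p = 446 + 1922t, q = -49 - 211t for integer t.
-11059 ≤ 446 + 1922t ≤ 39405 gives t ∈ [-5, 20], which is 26 values.

26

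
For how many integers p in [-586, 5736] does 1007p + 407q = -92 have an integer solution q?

gcd(1007, 407) = 1.
By Bézout, 1007*(-97) + 407*(240) = 1.
Particular solution: (377, -933).
General solution: p = 377 + 407t, q = -933 - 1007t for integer t.
-586 ≤ 377 + 407t ≤ 5736 gives t ∈ [-2, 13], which is 16 values.

16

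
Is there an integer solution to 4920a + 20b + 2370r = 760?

yes

gcd(4920, 20) = 20  (4920 = 246·20).
gcd(20, 2370) = 10.
10 divides 760, so integer solutions exist.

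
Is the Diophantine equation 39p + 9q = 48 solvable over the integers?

yes

gcd(39, 9):
  39 = 4·9 + 3
  9 = 3·3
so gcd(39, 9) = 3.
3 divides 48, so integer solutions exist.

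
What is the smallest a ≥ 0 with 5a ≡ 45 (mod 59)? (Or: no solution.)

9

gcd(59, 5) = 1.
1 divides 45, so solutions exist.
By Bézout, 5·(12) + 59·(-1) = 1.
So 5·(12) ≡ 1 (mod 59); multiply by 45: a ≡ 540 (mod 59).
Smallest nonnegative: a = 540 mod 59 = 9.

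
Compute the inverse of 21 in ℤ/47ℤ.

gcd(47, 21):
  47 = 2*21 + 5
  21 = 4*5 + 1
  5 = 5*1
so gcd(47, 21) = 1.
Back-substitute for Bézout coefficients:
  1 = 21 - 4*5
  ... = 21*(9) + 47*(-4)
So 21*9 ≡ 1 (mod 47), and 9 mod 47 = 9.

9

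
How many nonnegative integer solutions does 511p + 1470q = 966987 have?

gcd(1470, 511):
  1470 = 2·511 + 448
  511 = 1·448 + 63
  448 = 7·63 + 7
  63 = 9·7
so gcd(1470, 511) = 7.
Back-substitute for Bézout coefficients:
  7 = 448 - 7·63
  ... = 511·(-23) + 1470·(8)
Scale by 138141: one solution is (-3177243, 1105128). Reduce p mod 210: (57, 638).
General: p = 57 + 210t, q = 638 - 73t.
p ≥ 0 ⇒ t ≥ 0; q ≥ 0 ⇒ t ≤ 8. So t ∈ [0, 8]: 9 solutions.

9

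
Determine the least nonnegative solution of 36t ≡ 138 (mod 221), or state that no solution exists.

gcd(221, 36):
  221 = 6×36 + 5
  36 = 7×5 + 1
  5 = 5×1
so gcd(221, 36) = 1.
1 divides 138, so solutions exist.
Back-substitute for Bézout coefficients:
  1 = 36 - 7×5
  ... = 36×(43) + 221×(-7)
So 36×(43) ≡ 1 (mod 221); multiply by 138: t ≡ 5934 (mod 221).
Smallest nonnegative: t = 5934 mod 221 = 188.

188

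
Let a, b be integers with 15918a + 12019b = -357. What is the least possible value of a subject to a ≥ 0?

1683

gcd(15918, 12019) = 7.
7 divides -357, so solutions exist.
By Bézout, 15918·(-336) + 12019·(445) = 7.
Scale by -357/7 = -51: (a₀, b₀) = (17136, -22695).
General solution: a = 17136 + 1717t, b = -22695 - 2274t for integer t.
a ≥ 0: smallest is 17136 mod 1717 = 1683 (at t = -9), with b = -2229.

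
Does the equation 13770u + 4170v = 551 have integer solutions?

no

gcd(13770, 4170) = 30  (13770 = 3*4170 + 1260, 4170 = 3*1260 + 390, 1260 = 3*390 + 90, 390 = 4*90 + 30, 90 = 3*30).
30 does not divide 551 (remainder 11), so no integer solutions.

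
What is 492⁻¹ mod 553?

gcd(553, 492) = 1  (553 = 1×492 + 61, 492 = 8×61 + 4, 61 = 15×4 + 1, 4 = 4×1).
Back-substituting, 492×(-136) + 553×(121) = 1.
So 492×-136 ≡ 1 (mod 553), and -136 mod 553 = 417.

417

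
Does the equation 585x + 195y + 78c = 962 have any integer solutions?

gcd(585, 195) = 195.
gcd(195, 78) = 39.
39 does not divide 962 (remainder 26), so no integer solutions.

no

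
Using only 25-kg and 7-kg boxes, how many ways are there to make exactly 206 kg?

1

Need nonnegative integers with 25j + 7k = 206.
gcd(25, 7) = 1, and 25·(2) + 7·(-7) = 1.
So (j₀, k₀) = (412, -1442); general j = 412 + 7t, k = -1442 - 25t.
j ≥ 0 ⇒ t ≥ -58; k ≥ 0 ⇒ t ≤ -58. That's 1 value of t.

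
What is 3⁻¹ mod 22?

gcd(22, 3) = 1.
By Bézout, 3*(-7) + 22*(1) = 1.
So 3*-7 ≡ 1 (mod 22), and -7 mod 22 = 15.

15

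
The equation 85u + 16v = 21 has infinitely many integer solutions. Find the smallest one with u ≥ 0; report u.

1

gcd(85, 16):
  85 = 5*16 + 5
  16 = 3*5 + 1
  5 = 5*1
so gcd(85, 16) = 1.
1 divides 21, so solutions exist.
Back-substitute for Bézout coefficients:
  1 = 16 - 3*5
  ... = 85*(-3) + 16*(16)
Scale by 21/1 = 21: (u₀, v₀) = (-63, 336).
General solution: u = -63 + 16t, v = 336 - 85t for integer t.
u ≥ 0: smallest is -63 mod 16 = 1 (at t = 4), with v = -4.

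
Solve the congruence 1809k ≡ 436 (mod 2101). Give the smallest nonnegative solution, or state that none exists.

459

gcd(2101, 1809) = 1  (2101 = 1·1809 + 292, 1809 = 6·292 + 57, 292 = 5·57 + 7, 57 = 8·7 + 1, 7 = 7·1).
1 divides 436, so solutions exist.
Back-substituting, 1809·(295) + 2101·(-254) = 1.
So 1809·(295) ≡ 1 (mod 2101); multiply by 436: k ≡ 128620 (mod 2101).
Smallest nonnegative: k = 128620 mod 2101 = 459.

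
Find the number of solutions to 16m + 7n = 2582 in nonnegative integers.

23

gcd(16, 7) = 1.
By Bézout, 16×(-3) + 7×(7) = 1.
One solution: (3, 362).
General: m = 3 + 7t, n = 362 - 16t.
m ≥ 0 ⇒ t ≥ 0; n ≥ 0 ⇒ t ≤ 22. So t ∈ [0, 22]: 23 solutions.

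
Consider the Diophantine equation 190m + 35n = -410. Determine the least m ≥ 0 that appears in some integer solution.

3

gcd(190, 35) = 5  (190 = 5×35 + 15, 35 = 2×15 + 5, 15 = 3×5).
5 divides -410, so solutions exist.
Back-substituting, 190×(-2) + 35×(11) = 5.
Scale by -410/5 = -82: (m₀, n₀) = (164, -902).
General solution: m = 164 + 7t, n = -902 - 38t for integer t.
m ≥ 0: smallest is 164 mod 7 = 3 (at t = -23), with n = -28.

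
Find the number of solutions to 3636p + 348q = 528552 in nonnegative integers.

gcd(3636, 348):
  3636 = 10×348 + 156
  348 = 2×156 + 36
  156 = 4×36 + 12
  36 = 3×12
so gcd(3636, 348) = 12.
Back-substitute for Bézout coefficients:
  12 = 156 - 4×36
  ... = 3636×(9) + 348×(-94)
Scale by 44046: one solution is (396414, -4140324). Reduce p mod 29: (13, 1383).
General: p = 13 + 29t, q = 1383 - 303t.
p ≥ 0 ⇒ t ≥ 0; q ≥ 0 ⇒ t ≤ 4. So t ∈ [0, 4]: 5 solutions.

5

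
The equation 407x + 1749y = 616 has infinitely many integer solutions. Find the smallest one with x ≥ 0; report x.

23

gcd(1749, 407):
  1749 = 4*407 + 121
  407 = 3*121 + 44
  121 = 2*44 + 33
  44 = 1*33 + 11
  33 = 3*11
so gcd(1749, 407) = 11.
11 divides 616, so solutions exist.
Back-substitute for Bézout coefficients:
  11 = 44 - 1*33
  ... = 407*(43) + 1749*(-10)
Scale by 616/11 = 56: (x₀, y₀) = (2408, -560).
General solution: x = 2408 + 159t, y = -560 - 37t for integer t.
x ≥ 0: smallest is 2408 mod 159 = 23 (at t = -15), with y = -5.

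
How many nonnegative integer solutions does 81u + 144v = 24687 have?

gcd(144, 81) = 9.
By Bézout, 81·(-7) + 144·(4) = 9.
One solution: (15, 163).
General: u = 15 + 16t, v = 163 - 9t.
u ≥ 0 ⇒ t ≥ 0; v ≥ 0 ⇒ t ≤ 18. So t ∈ [0, 18]: 19 solutions.

19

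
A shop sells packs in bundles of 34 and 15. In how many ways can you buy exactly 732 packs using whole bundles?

Need nonnegative integers with 34j + 15k = 732.
gcd(34, 15) = 1, and 34·(4) + 15·(-9) = 1.
So (j₀, k₀) = (2928, -6588); general j = 2928 + 15t, k = -6588 - 34t.
j ≥ 0 ⇒ t ≥ -195; k ≥ 0 ⇒ t ≤ -194. That's 2 values of t.

2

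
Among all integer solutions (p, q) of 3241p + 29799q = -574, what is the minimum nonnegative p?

gcd(29799, 3241) = 7.
7 divides -574, so solutions exist.
By Bézout, 3241*(331) + 29799*(-36) = 7.
Scale by -574/7 = -82: (p₀, q₀) = (-27142, 2952).
General solution: p = -27142 + 4257t, q = 2952 - 463t for integer t.
p ≥ 0: smallest is -27142 mod 4257 = 2657 (at t = 7), with q = -289.

2657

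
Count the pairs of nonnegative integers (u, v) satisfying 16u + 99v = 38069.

gcd(99, 16):
  99 = 6*16 + 3
  16 = 5*3 + 1
  3 = 3*1
so gcd(99, 16) = 1.
Back-substitute for Bézout coefficients:
  1 = 16 - 5*3
  ... = 16*(31) + 99*(-5)
Scale by 38069: one solution is (1180139, -190345). Reduce u mod 99: (59, 375).
General: u = 59 + 99t, v = 375 - 16t.
u ≥ 0 ⇒ t ≥ 0; v ≥ 0 ⇒ t ≤ 23. So t ∈ [0, 23]: 24 solutions.

24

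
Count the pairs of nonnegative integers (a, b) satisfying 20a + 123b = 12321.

5

gcd(123, 20) = 1  (123 = 6*20 + 3, 20 = 6*3 + 2, 3 = 1*2 + 1, 2 = 2*1).
Back-substituting, 20*(-43) + 123*(7) = 1.
Scale by 12321: one solution is (-529803, 86247). Reduce a mod 123: (81, 87).
General: a = 81 + 123t, b = 87 - 20t.
a ≥ 0 ⇒ t ≥ 0; b ≥ 0 ⇒ t ≤ 4. So t ∈ [0, 4]: 5 solutions.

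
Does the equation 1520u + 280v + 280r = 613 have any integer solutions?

gcd(1520, 280):
  1520 = 5·280 + 120
  280 = 2·120 + 40
  120 = 3·40
so gcd(1520, 280) = 40.
gcd(40, 280) = 40.
40 does not divide 613 (remainder 13), so no integer solutions.

no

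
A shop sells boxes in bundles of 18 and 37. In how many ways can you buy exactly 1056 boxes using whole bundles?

1

Need nonnegative integers with 18j + 37k = 1056.
gcd(18, 37) = 1, and 18·(-2) + 37·(1) = 1.
So (j₀, k₀) = (-2112, 1056); general j = -2112 + 37t, k = 1056 - 18t.
j ≥ 0 ⇒ t ≥ 58; k ≥ 0 ⇒ t ≤ 58. That's 1 value of t.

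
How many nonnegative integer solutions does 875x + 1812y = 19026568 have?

12

gcd(1812, 875) = 1  (1812 = 2·875 + 62, 875 = 14·62 + 7, 62 = 8·7 + 6, 7 = 1·6 + 1, 6 = 6·1).
Back-substituting, 875·(263) + 1812·(-127) = 1.
Scale by 19026568: one solution is (5003987384, -2416374136). Reduce x mod 1812: (800, 10114).
General: x = 800 + 1812t, y = 10114 - 875t.
x ≥ 0 ⇒ t ≥ 0; y ≥ 0 ⇒ t ≤ 11. So t ∈ [0, 11]: 12 solutions.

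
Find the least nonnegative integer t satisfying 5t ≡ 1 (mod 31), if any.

gcd(31, 5) = 1.
1 divides 1, so solutions exist.
By Bézout, 5*(-6) + 31*(1) = 1.
So 5*(-6) ≡ 1 (mod 31); multiply by 1: t ≡ -6 (mod 31).
Smallest nonnegative: t = -6 mod 31 = 25.

25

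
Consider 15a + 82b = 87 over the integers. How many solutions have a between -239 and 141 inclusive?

gcd(82, 15):
  82 = 5*15 + 7
  15 = 2*7 + 1
  7 = 7*1
so gcd(82, 15) = 1.
Back-substitute for Bézout coefficients:
  1 = 15 - 2*7
  ... = 15*(11) + 82*(-2)
Scale by 87: particular solution (957, -174); reduce a mod 82: (55, -9).
General solution: a = 55 + 82t, b = -9 - 15t for integer t.
-239 ≤ 55 + 82t ≤ 141 gives t ∈ [-3, 1], which is 5 values.

5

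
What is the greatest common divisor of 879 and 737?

1

gcd(879, 737):
  879 = 1·737 + 142
  737 = 5·142 + 27
  142 = 5·27 + 7
  27 = 3·7 + 6
  7 = 1·6 + 1
  6 = 6·1
so gcd(879, 737) = 1.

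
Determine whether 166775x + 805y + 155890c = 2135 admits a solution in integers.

gcd(166775, 805):
  166775 = 207·805 + 140
  805 = 5·140 + 105
  140 = 1·105 + 35
  105 = 3·35
so gcd(166775, 805) = 35.
gcd(35, 155890) = 35.
35 divides 2135, so integer solutions exist.

yes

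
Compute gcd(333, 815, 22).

1

gcd(815, 333) = 1.
gcd(1, 22) = 1.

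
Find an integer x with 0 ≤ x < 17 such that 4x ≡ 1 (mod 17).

gcd(17, 4) = 1  (17 = 4*4 + 1, 4 = 4*1).
Back-substituting, 4*(-4) + 17*(1) = 1.
So 4*-4 ≡ 1 (mod 17), and -4 mod 17 = 13.

13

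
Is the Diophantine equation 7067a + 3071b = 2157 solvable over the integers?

gcd(7067, 3071) = 37  (7067 = 2·3071 + 925, 3071 = 3·925 + 296, 925 = 3·296 + 37, 296 = 8·37).
37 does not divide 2157 (remainder 11), so no integer solutions.

no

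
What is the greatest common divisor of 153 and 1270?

1

gcd(1270, 153):
  1270 = 8·153 + 46
  153 = 3·46 + 15
  46 = 3·15 + 1
  15 = 15·1
so gcd(1270, 153) = 1.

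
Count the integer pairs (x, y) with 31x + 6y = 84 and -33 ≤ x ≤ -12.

gcd(31, 6) = 1.
By Bézout, 31×(1) + 6×(-5) = 1.
Particular solution: (0, 14).
General solution: x = 0 + 6t, y = 14 - 31t for integer t.
-33 ≤ 0 + 6t ≤ -12 gives t ∈ [-5, -2], which is 4 values.

4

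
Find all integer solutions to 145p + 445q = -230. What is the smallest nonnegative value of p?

gcd(445, 145):
  445 = 3·145 + 10
  145 = 14·10 + 5
  10 = 2·5
so gcd(445, 145) = 5.
5 divides -230, so solutions exist.
Back-substitute for Bézout coefficients:
  5 = 145 - 14·10
  ... = 145·(43) + 445·(-14)
Scale by -230/5 = -46: (p₀, q₀) = (-1978, 644).
General solution: p = -1978 + 89t, q = 644 - 29t for integer t.
p ≥ 0: smallest is -1978 mod 89 = 69 (at t = 23), with q = -23.

69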